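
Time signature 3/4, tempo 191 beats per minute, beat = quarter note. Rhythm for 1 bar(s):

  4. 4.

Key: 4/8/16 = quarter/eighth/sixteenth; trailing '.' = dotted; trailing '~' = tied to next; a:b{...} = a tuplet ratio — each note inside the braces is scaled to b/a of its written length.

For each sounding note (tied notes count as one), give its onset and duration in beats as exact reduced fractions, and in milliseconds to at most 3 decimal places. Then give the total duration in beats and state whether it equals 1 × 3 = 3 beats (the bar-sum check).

1) 0.0ms=0b +471.204ms=3/2b
2) 471.204ms=3/2b +471.204ms=3/2b
Σ=3b of 3 (191bpm 3/4) — PASS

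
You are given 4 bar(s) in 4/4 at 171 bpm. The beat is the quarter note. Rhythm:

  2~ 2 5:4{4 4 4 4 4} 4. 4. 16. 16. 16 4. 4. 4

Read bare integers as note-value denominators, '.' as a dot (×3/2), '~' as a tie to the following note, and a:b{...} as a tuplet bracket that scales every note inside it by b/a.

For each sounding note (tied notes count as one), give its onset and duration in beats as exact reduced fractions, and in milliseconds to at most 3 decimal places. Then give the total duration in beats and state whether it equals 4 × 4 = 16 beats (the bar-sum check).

1) 0.0ms=0b +1403.509ms=4b
2) 1403.509ms=4b +280.702ms=4/5b
3) 1684.211ms=24/5b +280.702ms=4/5b
4) 1964.912ms=28/5b +280.702ms=4/5b
5) 2245.614ms=32/5b +280.702ms=4/5b
6) 2526.316ms=36/5b +280.702ms=4/5b
7) 2807.018ms=8b +526.316ms=3/2b
8) 3333.333ms=19/2b +526.316ms=3/2b
9) 3859.649ms=11b +131.579ms=3/8b
10) 3991.228ms=91/8b +131.579ms=3/8b
11) 4122.807ms=47/4b +87.719ms=1/4b
12) 4210.526ms=12b +526.316ms=3/2b
13) 4736.842ms=27/2b +526.316ms=3/2b
14) 5263.158ms=15b +350.877ms=1b
Σ=16b of 16 (171bpm 4/4) — PASS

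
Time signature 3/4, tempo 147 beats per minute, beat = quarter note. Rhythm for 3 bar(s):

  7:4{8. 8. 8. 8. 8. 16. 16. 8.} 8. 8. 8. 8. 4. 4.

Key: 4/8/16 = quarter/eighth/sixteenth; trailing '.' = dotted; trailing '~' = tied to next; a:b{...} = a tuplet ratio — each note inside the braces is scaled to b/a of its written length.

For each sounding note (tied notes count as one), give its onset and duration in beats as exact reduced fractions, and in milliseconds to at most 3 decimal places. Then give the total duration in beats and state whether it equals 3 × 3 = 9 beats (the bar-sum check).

1) 0.0ms=0b +174.927ms=3/7b
2) 174.927ms=3/7b +174.927ms=3/7b
3) 349.854ms=6/7b +174.927ms=3/7b
4) 524.781ms=9/7b +174.927ms=3/7b
5) 699.708ms=12/7b +174.927ms=3/7b
6) 874.636ms=15/7b +87.464ms=3/14b
7) 962.099ms=33/14b +87.464ms=3/14b
8) 1049.563ms=18/7b +174.927ms=3/7b
9) 1224.49ms=3b +306.122ms=3/4b
10) 1530.612ms=15/4b +306.122ms=3/4b
11) 1836.735ms=9/2b +306.122ms=3/4b
12) 2142.857ms=21/4b +306.122ms=3/4b
13) 2448.98ms=6b +612.245ms=3/2b
14) 3061.224ms=15/2b +612.245ms=3/2b
Σ=9b of 9 (147bpm 3/4) — PASS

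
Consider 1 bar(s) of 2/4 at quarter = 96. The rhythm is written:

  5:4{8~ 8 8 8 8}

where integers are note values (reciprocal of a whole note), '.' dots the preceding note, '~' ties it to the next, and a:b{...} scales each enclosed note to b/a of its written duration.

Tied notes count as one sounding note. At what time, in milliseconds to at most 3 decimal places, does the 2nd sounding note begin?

1. 0.0ms @ 0 + 500.0ms (4/5)
2. 500.0ms @ 4/5 + 250.0ms (2/5)
3. 750.0ms @ 6/5 + 250.0ms (2/5)
4. 1000.0ms @ 8/5 + 250.0ms (2/5)

note 2 onset = 4/5b = 500.0ms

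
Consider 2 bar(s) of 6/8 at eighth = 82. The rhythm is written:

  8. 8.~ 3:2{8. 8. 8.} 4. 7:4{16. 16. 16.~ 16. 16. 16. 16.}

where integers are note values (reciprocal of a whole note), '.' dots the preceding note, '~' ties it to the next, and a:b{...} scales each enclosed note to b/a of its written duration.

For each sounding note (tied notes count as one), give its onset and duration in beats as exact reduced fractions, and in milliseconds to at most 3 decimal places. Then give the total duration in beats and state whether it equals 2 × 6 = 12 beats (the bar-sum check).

1) 0.0ms=0b +1097.561ms=3/2b
2) 1097.561ms=3/2b +1829.268ms=5/2b
3) 2926.829ms=4b +731.707ms=1b
4) 3658.537ms=5b +731.707ms=1b
5) 4390.244ms=6b +2195.122ms=3b
6) 6585.366ms=9b +313.589ms=3/7b
7) 6898.955ms=66/7b +313.589ms=3/7b
8) 7212.544ms=69/7b +627.178ms=6/7b
9) 7839.721ms=75/7b +313.589ms=3/7b
10) 8153.31ms=78/7b +313.589ms=3/7b
11) 8466.899ms=81/7b +313.589ms=3/7b
Σ=12b of 12 (82bpm 6/8) — PASS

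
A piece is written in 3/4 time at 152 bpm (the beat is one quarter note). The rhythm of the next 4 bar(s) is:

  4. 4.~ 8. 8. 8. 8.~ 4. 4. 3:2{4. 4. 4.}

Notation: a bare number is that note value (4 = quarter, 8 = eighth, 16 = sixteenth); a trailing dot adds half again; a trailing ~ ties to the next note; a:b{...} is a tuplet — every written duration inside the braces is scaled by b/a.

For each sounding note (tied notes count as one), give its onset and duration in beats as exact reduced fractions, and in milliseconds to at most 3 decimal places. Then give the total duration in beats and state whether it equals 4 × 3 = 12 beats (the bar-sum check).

1) 0.0ms=0b +592.105ms=3/2b
2) 592.105ms=3/2b +888.158ms=9/4b
3) 1480.263ms=15/4b +296.053ms=3/4b
4) 1776.316ms=9/2b +296.053ms=3/4b
5) 2072.368ms=21/4b +888.158ms=9/4b
6) 2960.526ms=15/2b +592.105ms=3/2b
7) 3552.632ms=9b +394.737ms=1b
8) 3947.368ms=10b +394.737ms=1b
9) 4342.105ms=11b +394.737ms=1b
Σ=12b of 12 (152bpm 3/4) — PASS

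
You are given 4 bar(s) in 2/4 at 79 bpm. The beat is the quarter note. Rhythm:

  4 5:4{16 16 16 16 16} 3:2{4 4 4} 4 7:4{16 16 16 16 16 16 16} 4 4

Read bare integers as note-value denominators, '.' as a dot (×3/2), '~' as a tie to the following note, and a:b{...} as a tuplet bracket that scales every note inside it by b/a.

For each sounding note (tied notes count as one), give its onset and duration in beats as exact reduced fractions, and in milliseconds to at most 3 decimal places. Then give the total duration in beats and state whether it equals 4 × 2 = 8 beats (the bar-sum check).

1) 0.0ms=0b +759.494ms=1b
2) 759.494ms=1b +151.899ms=1/5b
3) 911.392ms=6/5b +151.899ms=1/5b
4) 1063.291ms=7/5b +151.899ms=1/5b
5) 1215.19ms=8/5b +151.899ms=1/5b
6) 1367.089ms=9/5b +151.899ms=1/5b
7) 1518.987ms=2b +506.329ms=2/3b
8) 2025.316ms=8/3b +506.329ms=2/3b
9) 2531.646ms=10/3b +506.329ms=2/3b
10) 3037.975ms=4b +759.494ms=1b
11) 3797.468ms=5b +108.499ms=1/7b
12) 3905.967ms=36/7b +108.499ms=1/7b
13) 4014.467ms=37/7b +108.499ms=1/7b
14) 4122.966ms=38/7b +108.499ms=1/7b
15) 4231.465ms=39/7b +108.499ms=1/7b
16) 4339.964ms=40/7b +108.499ms=1/7b
17) 4448.463ms=41/7b +108.499ms=1/7b
18) 4556.962ms=6b +759.494ms=1b
19) 5316.456ms=7b +759.494ms=1b
Σ=8b of 8 (79bpm 2/4) — PASS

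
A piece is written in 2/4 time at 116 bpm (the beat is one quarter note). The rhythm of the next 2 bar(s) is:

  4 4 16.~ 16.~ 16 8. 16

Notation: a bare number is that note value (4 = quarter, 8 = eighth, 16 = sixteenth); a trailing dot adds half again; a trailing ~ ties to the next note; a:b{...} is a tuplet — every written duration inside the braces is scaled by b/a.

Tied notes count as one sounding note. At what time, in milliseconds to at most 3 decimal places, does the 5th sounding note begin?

1. 0.0ms @ 0 + 517.241ms (1)
2. 517.241ms @ 1 + 517.241ms (1)
3. 1034.483ms @ 2 + 517.241ms (1)
4. 1551.724ms @ 3 + 387.931ms (3/4)
5. 1939.655ms @ 15/4 + 129.31ms (1/4)

note 5 onset = 15/4b = 1939.655ms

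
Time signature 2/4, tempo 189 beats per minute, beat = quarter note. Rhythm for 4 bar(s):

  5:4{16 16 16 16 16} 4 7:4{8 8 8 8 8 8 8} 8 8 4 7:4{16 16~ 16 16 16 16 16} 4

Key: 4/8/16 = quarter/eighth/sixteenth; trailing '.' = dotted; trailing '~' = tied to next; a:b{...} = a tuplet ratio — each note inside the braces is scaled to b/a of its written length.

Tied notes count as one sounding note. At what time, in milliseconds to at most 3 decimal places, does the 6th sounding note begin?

1. 0.0ms @ 0 + 63.492ms (1/5)
2. 63.492ms @ 1/5 + 63.492ms (1/5)
3. 126.984ms @ 2/5 + 63.492ms (1/5)
4. 190.476ms @ 3/5 + 63.492ms (1/5)
5. 253.968ms @ 4/5 + 63.492ms (1/5)
6. 317.46ms @ 1 + 317.46ms (1)
7. 634.921ms @ 2 + 90.703ms (2/7)
8. 725.624ms @ 16/7 + 90.703ms (2/7)
9. 816.327ms @ 18/7 + 90.703ms (2/7)
10. 907.029ms @ 20/7 + 90.703ms (2/7)
11. 997.732ms @ 22/7 + 90.703ms (2/7)
12. 1088.435ms @ 24/7 + 90.703ms (2/7)
13. 1179.138ms @ 26/7 + 90.703ms (2/7)
14. 1269.841ms @ 4 + 158.73ms (1/2)
15. 1428.571ms @ 9/2 + 158.73ms (1/2)
16. 1587.302ms @ 5 + 317.46ms (1)
17. 1904.762ms @ 6 + 45.351ms (1/7)
18. 1950.113ms @ 43/7 + 90.703ms (2/7)
19. 2040.816ms @ 45/7 + 45.351ms (1/7)
20. 2086.168ms @ 46/7 + 45.351ms (1/7)
21. 2131.519ms @ 47/7 + 45.351ms (1/7)
22. 2176.871ms @ 48/7 + 45.351ms (1/7)
23. 2222.222ms @ 7 + 317.46ms (1)

note 6 onset = 1b = 317.46ms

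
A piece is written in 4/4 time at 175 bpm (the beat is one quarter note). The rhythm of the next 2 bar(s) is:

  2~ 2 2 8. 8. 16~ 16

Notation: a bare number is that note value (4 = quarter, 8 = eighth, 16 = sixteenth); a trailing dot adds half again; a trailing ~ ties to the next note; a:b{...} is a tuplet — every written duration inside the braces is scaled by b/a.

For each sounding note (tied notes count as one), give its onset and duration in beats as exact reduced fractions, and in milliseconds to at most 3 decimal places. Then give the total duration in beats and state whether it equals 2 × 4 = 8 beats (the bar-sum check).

1) 0.0ms=0b +1371.429ms=4b
2) 1371.429ms=4b +685.714ms=2b
3) 2057.143ms=6b +257.143ms=3/4b
4) 2314.286ms=27/4b +257.143ms=3/4b
5) 2571.429ms=15/2b +171.429ms=1/2b
Σ=8b of 8 (175bpm 4/4) — PASS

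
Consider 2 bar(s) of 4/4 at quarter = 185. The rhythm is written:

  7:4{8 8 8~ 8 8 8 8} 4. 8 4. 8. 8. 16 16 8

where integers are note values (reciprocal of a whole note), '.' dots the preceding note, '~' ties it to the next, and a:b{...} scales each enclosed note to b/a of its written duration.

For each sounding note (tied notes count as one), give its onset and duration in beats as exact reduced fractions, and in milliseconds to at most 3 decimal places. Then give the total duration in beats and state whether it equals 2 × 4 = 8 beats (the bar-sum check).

1) 0.0ms=0b +92.664ms=2/7b
2) 92.664ms=2/7b +92.664ms=2/7b
3) 185.328ms=4/7b +185.328ms=4/7b
4) 370.656ms=8/7b +92.664ms=2/7b
5) 463.32ms=10/7b +92.664ms=2/7b
6) 555.985ms=12/7b +92.664ms=2/7b
7) 648.649ms=2b +486.486ms=3/2b
8) 1135.135ms=7/2b +162.162ms=1/2b
9) 1297.297ms=4b +486.486ms=3/2b
10) 1783.784ms=11/2b +243.243ms=3/4b
11) 2027.027ms=25/4b +243.243ms=3/4b
12) 2270.27ms=7b +81.081ms=1/4b
13) 2351.351ms=29/4b +81.081ms=1/4b
14) 2432.432ms=15/2b +162.162ms=1/2b
Σ=8b of 8 (185bpm 4/4) — PASS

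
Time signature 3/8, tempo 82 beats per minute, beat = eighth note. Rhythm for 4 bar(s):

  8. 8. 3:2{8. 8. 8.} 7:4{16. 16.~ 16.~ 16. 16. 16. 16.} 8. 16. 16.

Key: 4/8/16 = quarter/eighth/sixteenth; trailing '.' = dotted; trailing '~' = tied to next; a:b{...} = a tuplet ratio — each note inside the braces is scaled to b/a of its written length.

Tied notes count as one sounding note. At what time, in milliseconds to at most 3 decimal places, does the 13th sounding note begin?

note 13 onset = 45/4b = 8231.707ms

1. 0.0ms @ 0 + 1097.561ms (3/2)
2. 1097.561ms @ 3/2 + 1097.561ms (3/2)
3. 2195.122ms @ 3 + 731.707ms (1)
4. 2926.829ms @ 4 + 731.707ms (1)
5. 3658.537ms @ 5 + 731.707ms (1)
6. 4390.244ms @ 6 + 313.589ms (3/7)
7. 4703.833ms @ 45/7 + 940.767ms (9/7)
8. 5644.599ms @ 54/7 + 313.589ms (3/7)
9. 5958.188ms @ 57/7 + 313.589ms (3/7)
10. 6271.777ms @ 60/7 + 313.589ms (3/7)
11. 6585.366ms @ 9 + 1097.561ms (3/2)
12. 7682.927ms @ 21/2 + 548.78ms (3/4)
13. 8231.707ms @ 45/4 + 548.78ms (3/4)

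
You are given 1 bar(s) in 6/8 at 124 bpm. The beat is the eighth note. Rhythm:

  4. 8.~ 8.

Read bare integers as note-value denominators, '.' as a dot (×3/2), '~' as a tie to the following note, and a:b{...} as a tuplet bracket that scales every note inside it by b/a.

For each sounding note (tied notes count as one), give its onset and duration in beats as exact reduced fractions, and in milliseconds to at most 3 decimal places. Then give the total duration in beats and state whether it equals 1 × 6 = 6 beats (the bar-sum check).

1) 0.0ms=0b +1451.613ms=3b
2) 1451.613ms=3b +1451.613ms=3b
Σ=6b of 6 (124bpm 6/8) — PASS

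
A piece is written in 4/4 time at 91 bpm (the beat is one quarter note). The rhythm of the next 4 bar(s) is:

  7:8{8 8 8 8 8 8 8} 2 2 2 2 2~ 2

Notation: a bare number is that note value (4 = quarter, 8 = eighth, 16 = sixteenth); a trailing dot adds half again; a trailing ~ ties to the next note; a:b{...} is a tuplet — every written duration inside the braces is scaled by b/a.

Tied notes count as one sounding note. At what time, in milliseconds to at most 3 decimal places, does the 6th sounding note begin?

1. 0.0ms @ 0 + 376.766ms (4/7)
2. 376.766ms @ 4/7 + 376.766ms (4/7)
3. 753.532ms @ 8/7 + 376.766ms (4/7)
4. 1130.298ms @ 12/7 + 376.766ms (4/7)
5. 1507.064ms @ 16/7 + 376.766ms (4/7)
6. 1883.83ms @ 20/7 + 376.766ms (4/7)
7. 2260.597ms @ 24/7 + 376.766ms (4/7)
8. 2637.363ms @ 4 + 1318.681ms (2)
9. 3956.044ms @ 6 + 1318.681ms (2)
10. 5274.725ms @ 8 + 1318.681ms (2)
11. 6593.407ms @ 10 + 1318.681ms (2)
12. 7912.088ms @ 12 + 2637.363ms (4)

note 6 onset = 20/7b = 1883.83ms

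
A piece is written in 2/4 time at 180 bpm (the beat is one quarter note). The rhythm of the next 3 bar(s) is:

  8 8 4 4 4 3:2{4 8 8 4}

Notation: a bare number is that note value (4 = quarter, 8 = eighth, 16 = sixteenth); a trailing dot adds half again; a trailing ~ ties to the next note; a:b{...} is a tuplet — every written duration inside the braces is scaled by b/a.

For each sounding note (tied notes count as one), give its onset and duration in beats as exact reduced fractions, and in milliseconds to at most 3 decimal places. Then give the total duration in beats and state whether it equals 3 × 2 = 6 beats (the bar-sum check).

1) 0.0ms=0b +166.667ms=1/2b
2) 166.667ms=1/2b +166.667ms=1/2b
3) 333.333ms=1b +333.333ms=1b
4) 666.667ms=2b +333.333ms=1b
5) 1000.0ms=3b +333.333ms=1b
6) 1333.333ms=4b +222.222ms=2/3b
7) 1555.556ms=14/3b +111.111ms=1/3b
8) 1666.667ms=5b +111.111ms=1/3b
9) 1777.778ms=16/3b +222.222ms=2/3b
Σ=6b of 6 (180bpm 2/4) — PASS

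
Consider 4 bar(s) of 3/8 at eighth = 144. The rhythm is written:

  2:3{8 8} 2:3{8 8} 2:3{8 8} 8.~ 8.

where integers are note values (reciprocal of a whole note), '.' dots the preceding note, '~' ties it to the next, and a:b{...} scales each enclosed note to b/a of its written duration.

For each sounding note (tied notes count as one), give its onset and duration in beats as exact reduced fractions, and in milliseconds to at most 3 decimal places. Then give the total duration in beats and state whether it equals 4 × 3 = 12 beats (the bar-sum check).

1) 0.0ms=0b +625.0ms=3/2b
2) 625.0ms=3/2b +625.0ms=3/2b
3) 1250.0ms=3b +625.0ms=3/2b
4) 1875.0ms=9/2b +625.0ms=3/2b
5) 2500.0ms=6b +625.0ms=3/2b
6) 3125.0ms=15/2b +625.0ms=3/2b
7) 3750.0ms=9b +1250.0ms=3b
Σ=12b of 12 (144bpm 3/8) — PASS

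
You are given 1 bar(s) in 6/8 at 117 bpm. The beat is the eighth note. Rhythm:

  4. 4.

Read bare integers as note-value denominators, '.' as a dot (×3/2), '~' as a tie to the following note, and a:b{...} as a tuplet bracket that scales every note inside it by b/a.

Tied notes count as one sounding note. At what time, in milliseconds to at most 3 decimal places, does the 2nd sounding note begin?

1. 0.0ms @ 0 + 1538.462ms (3)
2. 1538.462ms @ 3 + 1538.462ms (3)

note 2 onset = 3b = 1538.462ms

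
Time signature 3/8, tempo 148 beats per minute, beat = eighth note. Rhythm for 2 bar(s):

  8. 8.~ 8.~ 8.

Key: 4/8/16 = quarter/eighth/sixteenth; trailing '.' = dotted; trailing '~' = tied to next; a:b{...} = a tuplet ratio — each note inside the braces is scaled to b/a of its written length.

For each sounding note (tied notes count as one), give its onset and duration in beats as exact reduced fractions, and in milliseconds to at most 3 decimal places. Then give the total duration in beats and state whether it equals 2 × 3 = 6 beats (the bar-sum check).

1) 0.0ms=0b +608.108ms=3/2b
2) 608.108ms=3/2b +1824.324ms=9/2b
Σ=6b of 6 (148bpm 3/8) — PASS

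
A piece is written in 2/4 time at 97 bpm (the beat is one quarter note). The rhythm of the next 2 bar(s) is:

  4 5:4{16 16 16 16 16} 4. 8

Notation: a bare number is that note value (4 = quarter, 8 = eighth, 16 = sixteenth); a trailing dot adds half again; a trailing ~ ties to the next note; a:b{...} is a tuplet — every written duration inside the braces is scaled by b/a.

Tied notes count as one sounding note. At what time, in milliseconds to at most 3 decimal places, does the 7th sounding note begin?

1. 0.0ms @ 0 + 618.557ms (1)
2. 618.557ms @ 1 + 123.711ms (1/5)
3. 742.268ms @ 6/5 + 123.711ms (1/5)
4. 865.979ms @ 7/5 + 123.711ms (1/5)
5. 989.691ms @ 8/5 + 123.711ms (1/5)
6. 1113.402ms @ 9/5 + 123.711ms (1/5)
7. 1237.113ms @ 2 + 927.835ms (3/2)
8. 2164.948ms @ 7/2 + 309.278ms (1/2)

note 7 onset = 2b = 1237.113ms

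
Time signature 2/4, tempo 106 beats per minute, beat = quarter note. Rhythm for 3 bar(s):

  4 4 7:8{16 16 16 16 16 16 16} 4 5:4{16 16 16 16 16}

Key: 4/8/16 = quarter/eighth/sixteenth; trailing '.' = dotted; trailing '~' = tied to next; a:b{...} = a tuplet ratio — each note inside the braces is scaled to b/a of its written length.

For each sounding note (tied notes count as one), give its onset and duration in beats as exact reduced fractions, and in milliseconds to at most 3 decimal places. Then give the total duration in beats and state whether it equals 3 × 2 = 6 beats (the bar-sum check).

1) 0.0ms=0b +566.038ms=1b
2) 566.038ms=1b +566.038ms=1b
3) 1132.075ms=2b +161.725ms=2/7b
4) 1293.801ms=16/7b +161.725ms=2/7b
5) 1455.526ms=18/7b +161.725ms=2/7b
6) 1617.251ms=20/7b +161.725ms=2/7b
7) 1778.976ms=22/7b +161.725ms=2/7b
8) 1940.701ms=24/7b +161.725ms=2/7b
9) 2102.426ms=26/7b +161.725ms=2/7b
10) 2264.151ms=4b +566.038ms=1b
11) 2830.189ms=5b +113.208ms=1/5b
12) 2943.396ms=26/5b +113.208ms=1/5b
13) 3056.604ms=27/5b +113.208ms=1/5b
14) 3169.811ms=28/5b +113.208ms=1/5b
15) 3283.019ms=29/5b +113.208ms=1/5b
Σ=6b of 6 (106bpm 2/4) — PASS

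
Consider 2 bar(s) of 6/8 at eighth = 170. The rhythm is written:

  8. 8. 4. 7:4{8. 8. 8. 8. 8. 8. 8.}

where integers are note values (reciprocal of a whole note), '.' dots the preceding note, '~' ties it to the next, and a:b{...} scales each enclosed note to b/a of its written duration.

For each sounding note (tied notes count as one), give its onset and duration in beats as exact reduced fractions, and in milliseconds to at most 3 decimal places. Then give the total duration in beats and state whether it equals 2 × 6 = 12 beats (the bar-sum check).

1) 0.0ms=0b +529.412ms=3/2b
2) 529.412ms=3/2b +529.412ms=3/2b
3) 1058.824ms=3b +1058.824ms=3b
4) 2117.647ms=6b +302.521ms=6/7b
5) 2420.168ms=48/7b +302.521ms=6/7b
6) 2722.689ms=54/7b +302.521ms=6/7b
7) 3025.21ms=60/7b +302.521ms=6/7b
8) 3327.731ms=66/7b +302.521ms=6/7b
9) 3630.252ms=72/7b +302.521ms=6/7b
10) 3932.773ms=78/7b +302.521ms=6/7b
Σ=12b of 12 (170bpm 6/8) — PASS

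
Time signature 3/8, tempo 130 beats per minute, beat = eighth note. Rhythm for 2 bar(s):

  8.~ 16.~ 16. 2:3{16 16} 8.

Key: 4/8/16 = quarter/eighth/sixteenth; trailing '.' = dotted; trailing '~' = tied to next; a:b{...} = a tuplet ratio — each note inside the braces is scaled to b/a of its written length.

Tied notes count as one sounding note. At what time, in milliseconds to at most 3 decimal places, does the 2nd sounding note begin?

note 2 onset = 3b = 1384.615ms

1. 0.0ms @ 0 + 1384.615ms (3)
2. 1384.615ms @ 3 + 346.154ms (3/4)
3. 1730.769ms @ 15/4 + 346.154ms (3/4)
4. 2076.923ms @ 9/2 + 692.308ms (3/2)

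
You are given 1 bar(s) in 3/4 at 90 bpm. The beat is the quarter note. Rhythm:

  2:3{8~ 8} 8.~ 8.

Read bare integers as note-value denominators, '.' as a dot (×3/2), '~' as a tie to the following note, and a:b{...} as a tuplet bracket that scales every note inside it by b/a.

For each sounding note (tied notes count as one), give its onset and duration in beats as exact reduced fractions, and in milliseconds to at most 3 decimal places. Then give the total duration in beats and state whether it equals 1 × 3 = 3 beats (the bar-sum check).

1) 0.0ms=0b +1000.0ms=3/2b
2) 1000.0ms=3/2b +1000.0ms=3/2b
Σ=3b of 3 (90bpm 3/4) — PASS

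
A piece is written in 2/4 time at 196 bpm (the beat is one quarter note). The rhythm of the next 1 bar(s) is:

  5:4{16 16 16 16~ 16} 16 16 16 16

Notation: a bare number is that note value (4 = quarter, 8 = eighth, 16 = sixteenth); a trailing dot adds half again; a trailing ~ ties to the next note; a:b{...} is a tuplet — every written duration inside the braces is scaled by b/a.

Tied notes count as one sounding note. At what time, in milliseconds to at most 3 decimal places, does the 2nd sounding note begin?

1. 0.0ms @ 0 + 61.224ms (1/5)
2. 61.224ms @ 1/5 + 61.224ms (1/5)
3. 122.449ms @ 2/5 + 61.224ms (1/5)
4. 183.673ms @ 3/5 + 122.449ms (2/5)
5. 306.122ms @ 1 + 76.531ms (1/4)
6. 382.653ms @ 5/4 + 76.531ms (1/4)
7. 459.184ms @ 3/2 + 76.531ms (1/4)
8. 535.714ms @ 7/4 + 76.531ms (1/4)

note 2 onset = 1/5b = 61.224ms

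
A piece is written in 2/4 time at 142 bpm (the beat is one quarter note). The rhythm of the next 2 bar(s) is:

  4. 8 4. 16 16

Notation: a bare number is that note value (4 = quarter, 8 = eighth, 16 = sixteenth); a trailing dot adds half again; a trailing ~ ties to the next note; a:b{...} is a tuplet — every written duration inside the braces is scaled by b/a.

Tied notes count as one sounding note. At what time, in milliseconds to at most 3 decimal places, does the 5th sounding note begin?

1. 0.0ms @ 0 + 633.803ms (3/2)
2. 633.803ms @ 3/2 + 211.268ms (1/2)
3. 845.07ms @ 2 + 633.803ms (3/2)
4. 1478.873ms @ 7/2 + 105.634ms (1/4)
5. 1584.507ms @ 15/4 + 105.634ms (1/4)

note 5 onset = 15/4b = 1584.507ms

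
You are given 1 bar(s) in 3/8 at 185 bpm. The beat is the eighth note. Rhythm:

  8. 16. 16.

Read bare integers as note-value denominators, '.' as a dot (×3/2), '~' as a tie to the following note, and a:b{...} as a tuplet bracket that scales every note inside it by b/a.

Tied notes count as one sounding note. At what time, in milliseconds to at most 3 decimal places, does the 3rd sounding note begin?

note 3 onset = 9/4b = 729.73ms

1. 0.0ms @ 0 + 486.486ms (3/2)
2. 486.486ms @ 3/2 + 243.243ms (3/4)
3. 729.73ms @ 9/4 + 243.243ms (3/4)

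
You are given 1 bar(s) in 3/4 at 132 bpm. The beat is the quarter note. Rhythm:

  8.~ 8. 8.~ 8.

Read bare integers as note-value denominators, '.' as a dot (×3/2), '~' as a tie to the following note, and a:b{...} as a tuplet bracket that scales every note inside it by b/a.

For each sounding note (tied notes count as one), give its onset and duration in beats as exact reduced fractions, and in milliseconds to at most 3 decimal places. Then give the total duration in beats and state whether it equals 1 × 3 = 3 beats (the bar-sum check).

1) 0.0ms=0b +681.818ms=3/2b
2) 681.818ms=3/2b +681.818ms=3/2b
Σ=3b of 3 (132bpm 3/4) — PASS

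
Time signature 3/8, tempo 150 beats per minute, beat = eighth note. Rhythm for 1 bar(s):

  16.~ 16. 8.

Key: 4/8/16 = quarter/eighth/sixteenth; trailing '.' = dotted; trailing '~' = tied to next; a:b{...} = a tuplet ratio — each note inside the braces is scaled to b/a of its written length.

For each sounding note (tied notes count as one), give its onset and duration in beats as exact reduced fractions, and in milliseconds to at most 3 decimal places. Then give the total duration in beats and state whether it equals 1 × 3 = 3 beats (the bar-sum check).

1) 0.0ms=0b +600.0ms=3/2b
2) 600.0ms=3/2b +600.0ms=3/2b
Σ=3b of 3 (150bpm 3/8) — PASS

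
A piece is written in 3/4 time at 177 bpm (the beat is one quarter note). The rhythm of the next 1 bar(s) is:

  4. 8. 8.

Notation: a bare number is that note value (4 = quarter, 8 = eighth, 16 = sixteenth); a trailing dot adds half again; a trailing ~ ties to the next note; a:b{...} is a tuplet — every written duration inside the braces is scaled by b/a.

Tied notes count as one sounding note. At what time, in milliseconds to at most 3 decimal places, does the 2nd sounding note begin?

note 2 onset = 3/2b = 508.475ms

1. 0.0ms @ 0 + 508.475ms (3/2)
2. 508.475ms @ 3/2 + 254.237ms (3/4)
3. 762.712ms @ 9/4 + 254.237ms (3/4)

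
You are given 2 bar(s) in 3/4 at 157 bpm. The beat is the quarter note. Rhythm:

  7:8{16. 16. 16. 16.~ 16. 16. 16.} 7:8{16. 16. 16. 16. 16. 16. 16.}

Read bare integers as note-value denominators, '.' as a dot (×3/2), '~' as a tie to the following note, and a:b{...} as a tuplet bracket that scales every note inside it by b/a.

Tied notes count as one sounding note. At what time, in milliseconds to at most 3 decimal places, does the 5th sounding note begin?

note 5 onset = 15/7b = 818.926ms

1. 0.0ms @ 0 + 163.785ms (3/7)
2. 163.785ms @ 3/7 + 163.785ms (3/7)
3. 327.571ms @ 6/7 + 163.785ms (3/7)
4. 491.356ms @ 9/7 + 327.571ms (6/7)
5. 818.926ms @ 15/7 + 163.785ms (3/7)
6. 982.712ms @ 18/7 + 163.785ms (3/7)
7. 1146.497ms @ 3 + 163.785ms (3/7)
8. 1310.282ms @ 24/7 + 163.785ms (3/7)
9. 1474.067ms @ 27/7 + 163.785ms (3/7)
10. 1637.853ms @ 30/7 + 163.785ms (3/7)
11. 1801.638ms @ 33/7 + 163.785ms (3/7)
12. 1965.423ms @ 36/7 + 163.785ms (3/7)
13. 2129.208ms @ 39/7 + 163.785ms (3/7)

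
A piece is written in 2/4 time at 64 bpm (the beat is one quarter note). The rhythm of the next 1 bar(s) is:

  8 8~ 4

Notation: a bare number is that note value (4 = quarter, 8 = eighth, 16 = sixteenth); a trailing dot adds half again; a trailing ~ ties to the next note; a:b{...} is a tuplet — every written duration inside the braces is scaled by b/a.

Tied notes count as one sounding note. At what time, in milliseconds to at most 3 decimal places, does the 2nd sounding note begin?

1. 0.0ms @ 0 + 468.75ms (1/2)
2. 468.75ms @ 1/2 + 1406.25ms (3/2)

note 2 onset = 1/2b = 468.75ms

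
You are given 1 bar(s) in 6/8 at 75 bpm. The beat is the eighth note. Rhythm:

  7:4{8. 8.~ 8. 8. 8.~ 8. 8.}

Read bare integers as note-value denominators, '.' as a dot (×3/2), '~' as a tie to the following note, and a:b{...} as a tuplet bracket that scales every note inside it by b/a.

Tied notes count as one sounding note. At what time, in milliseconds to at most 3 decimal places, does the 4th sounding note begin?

1. 0.0ms @ 0 + 685.714ms (6/7)
2. 685.714ms @ 6/7 + 1371.429ms (12/7)
3. 2057.143ms @ 18/7 + 685.714ms (6/7)
4. 2742.857ms @ 24/7 + 1371.429ms (12/7)
5. 4114.286ms @ 36/7 + 685.714ms (6/7)

note 4 onset = 24/7b = 2742.857ms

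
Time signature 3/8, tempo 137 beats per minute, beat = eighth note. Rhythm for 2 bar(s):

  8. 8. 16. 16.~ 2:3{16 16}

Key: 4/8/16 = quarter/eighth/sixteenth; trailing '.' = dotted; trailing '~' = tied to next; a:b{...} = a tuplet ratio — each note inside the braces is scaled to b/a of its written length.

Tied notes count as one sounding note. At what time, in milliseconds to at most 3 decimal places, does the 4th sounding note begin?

1. 0.0ms @ 0 + 656.934ms (3/2)
2. 656.934ms @ 3/2 + 656.934ms (3/2)
3. 1313.869ms @ 3 + 328.467ms (3/4)
4. 1642.336ms @ 15/4 + 656.934ms (3/2)
5. 2299.27ms @ 21/4 + 328.467ms (3/4)

note 4 onset = 15/4b = 1642.336ms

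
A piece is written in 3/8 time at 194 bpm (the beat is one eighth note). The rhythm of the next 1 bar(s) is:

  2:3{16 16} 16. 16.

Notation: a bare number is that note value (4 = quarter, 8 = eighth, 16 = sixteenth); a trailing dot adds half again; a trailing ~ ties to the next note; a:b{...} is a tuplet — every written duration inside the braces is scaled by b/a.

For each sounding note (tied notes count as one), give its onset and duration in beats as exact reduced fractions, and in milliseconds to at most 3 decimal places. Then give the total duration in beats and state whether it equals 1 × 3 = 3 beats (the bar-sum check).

1) 0.0ms=0b +231.959ms=3/4b
2) 231.959ms=3/4b +231.959ms=3/4b
3) 463.918ms=3/2b +231.959ms=3/4b
4) 695.876ms=9/4b +231.959ms=3/4b
Σ=3b of 3 (194bpm 3/8) — PASS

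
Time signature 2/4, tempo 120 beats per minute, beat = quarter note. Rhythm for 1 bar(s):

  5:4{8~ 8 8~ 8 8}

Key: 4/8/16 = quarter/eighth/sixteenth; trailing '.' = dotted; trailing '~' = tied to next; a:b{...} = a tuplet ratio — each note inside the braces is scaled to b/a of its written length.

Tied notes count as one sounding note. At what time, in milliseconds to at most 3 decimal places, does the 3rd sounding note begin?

note 3 onset = 8/5b = 800.0ms

1. 0.0ms @ 0 + 400.0ms (4/5)
2. 400.0ms @ 4/5 + 400.0ms (4/5)
3. 800.0ms @ 8/5 + 200.0ms (2/5)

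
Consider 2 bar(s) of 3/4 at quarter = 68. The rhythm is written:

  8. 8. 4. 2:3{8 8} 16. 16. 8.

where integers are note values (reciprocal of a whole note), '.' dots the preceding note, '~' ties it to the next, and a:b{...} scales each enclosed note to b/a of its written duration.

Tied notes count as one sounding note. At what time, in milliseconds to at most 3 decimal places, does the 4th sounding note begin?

note 4 onset = 3b = 2647.059ms

1. 0.0ms @ 0 + 661.765ms (3/4)
2. 661.765ms @ 3/4 + 661.765ms (3/4)
3. 1323.529ms @ 3/2 + 1323.529ms (3/2)
4. 2647.059ms @ 3 + 661.765ms (3/4)
5. 3308.824ms @ 15/4 + 661.765ms (3/4)
6. 3970.588ms @ 9/2 + 330.882ms (3/8)
7. 4301.471ms @ 39/8 + 330.882ms (3/8)
8. 4632.353ms @ 21/4 + 661.765ms (3/4)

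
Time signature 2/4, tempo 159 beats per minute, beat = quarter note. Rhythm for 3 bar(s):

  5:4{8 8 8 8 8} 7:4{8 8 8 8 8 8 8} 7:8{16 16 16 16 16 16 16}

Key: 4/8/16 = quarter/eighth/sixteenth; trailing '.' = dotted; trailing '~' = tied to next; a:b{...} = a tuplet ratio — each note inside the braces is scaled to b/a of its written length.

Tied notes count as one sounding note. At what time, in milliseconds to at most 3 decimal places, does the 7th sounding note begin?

note 7 onset = 16/7b = 862.534ms

1. 0.0ms @ 0 + 150.943ms (2/5)
2. 150.943ms @ 2/5 + 150.943ms (2/5)
3. 301.887ms @ 4/5 + 150.943ms (2/5)
4. 452.83ms @ 6/5 + 150.943ms (2/5)
5. 603.774ms @ 8/5 + 150.943ms (2/5)
6. 754.717ms @ 2 + 107.817ms (2/7)
7. 862.534ms @ 16/7 + 107.817ms (2/7)
8. 970.35ms @ 18/7 + 107.817ms (2/7)
9. 1078.167ms @ 20/7 + 107.817ms (2/7)
10. 1185.984ms @ 22/7 + 107.817ms (2/7)
11. 1293.801ms @ 24/7 + 107.817ms (2/7)
12. 1401.617ms @ 26/7 + 107.817ms (2/7)
13. 1509.434ms @ 4 + 107.817ms (2/7)
14. 1617.251ms @ 30/7 + 107.817ms (2/7)
15. 1725.067ms @ 32/7 + 107.817ms (2/7)
16. 1832.884ms @ 34/7 + 107.817ms (2/7)
17. 1940.701ms @ 36/7 + 107.817ms (2/7)
18. 2048.518ms @ 38/7 + 107.817ms (2/7)
19. 2156.334ms @ 40/7 + 107.817ms (2/7)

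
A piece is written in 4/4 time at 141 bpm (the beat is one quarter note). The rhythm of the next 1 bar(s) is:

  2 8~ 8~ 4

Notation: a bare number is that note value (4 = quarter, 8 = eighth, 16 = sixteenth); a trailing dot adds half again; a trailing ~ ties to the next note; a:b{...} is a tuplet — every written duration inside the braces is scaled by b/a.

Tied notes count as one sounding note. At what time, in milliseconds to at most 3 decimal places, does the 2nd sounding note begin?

note 2 onset = 2b = 851.064ms

1. 0.0ms @ 0 + 851.064ms (2)
2. 851.064ms @ 2 + 851.064ms (2)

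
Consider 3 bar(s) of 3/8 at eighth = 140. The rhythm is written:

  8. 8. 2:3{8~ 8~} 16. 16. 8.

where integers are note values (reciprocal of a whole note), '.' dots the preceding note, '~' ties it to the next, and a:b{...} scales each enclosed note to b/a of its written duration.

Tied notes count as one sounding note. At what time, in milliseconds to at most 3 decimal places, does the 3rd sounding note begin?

note 3 onset = 3b = 1285.714ms

1. 0.0ms @ 0 + 642.857ms (3/2)
2. 642.857ms @ 3/2 + 642.857ms (3/2)
3. 1285.714ms @ 3 + 1607.143ms (15/4)
4. 2892.857ms @ 27/4 + 321.429ms (3/4)
5. 3214.286ms @ 15/2 + 642.857ms (3/2)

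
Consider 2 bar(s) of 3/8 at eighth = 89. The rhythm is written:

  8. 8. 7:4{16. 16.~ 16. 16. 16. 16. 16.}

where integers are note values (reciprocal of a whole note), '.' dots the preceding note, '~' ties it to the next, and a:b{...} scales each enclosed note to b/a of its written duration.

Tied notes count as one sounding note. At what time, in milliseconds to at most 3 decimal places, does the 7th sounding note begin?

note 7 onset = 36/7b = 3467.095ms

1. 0.0ms @ 0 + 1011.236ms (3/2)
2. 1011.236ms @ 3/2 + 1011.236ms (3/2)
3. 2022.472ms @ 3 + 288.925ms (3/7)
4. 2311.396ms @ 24/7 + 577.849ms (6/7)
5. 2889.246ms @ 30/7 + 288.925ms (3/7)
6. 3178.17ms @ 33/7 + 288.925ms (3/7)
7. 3467.095ms @ 36/7 + 288.925ms (3/7)
8. 3756.019ms @ 39/7 + 288.925ms (3/7)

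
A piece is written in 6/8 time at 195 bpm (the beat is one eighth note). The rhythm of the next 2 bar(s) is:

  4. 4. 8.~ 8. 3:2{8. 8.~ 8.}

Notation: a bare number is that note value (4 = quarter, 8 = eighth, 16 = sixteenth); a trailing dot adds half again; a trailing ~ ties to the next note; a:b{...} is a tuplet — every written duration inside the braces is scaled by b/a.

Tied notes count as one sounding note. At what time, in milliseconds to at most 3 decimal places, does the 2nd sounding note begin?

note 2 onset = 3b = 923.077ms

1. 0.0ms @ 0 + 923.077ms (3)
2. 923.077ms @ 3 + 923.077ms (3)
3. 1846.154ms @ 6 + 923.077ms (3)
4. 2769.231ms @ 9 + 307.692ms (1)
5. 3076.923ms @ 10 + 615.385ms (2)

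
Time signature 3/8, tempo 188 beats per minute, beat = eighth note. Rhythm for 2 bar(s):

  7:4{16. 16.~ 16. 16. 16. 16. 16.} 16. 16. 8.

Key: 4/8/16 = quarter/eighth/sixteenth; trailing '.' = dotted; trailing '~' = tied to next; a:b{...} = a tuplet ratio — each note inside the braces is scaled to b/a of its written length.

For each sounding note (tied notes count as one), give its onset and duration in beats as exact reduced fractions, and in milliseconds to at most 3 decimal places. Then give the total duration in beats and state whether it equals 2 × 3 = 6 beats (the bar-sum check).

1) 0.0ms=0b +136.778ms=3/7b
2) 136.778ms=3/7b +273.556ms=6/7b
3) 410.334ms=9/7b +136.778ms=3/7b
4) 547.112ms=12/7b +136.778ms=3/7b
5) 683.891ms=15/7b +136.778ms=3/7b
6) 820.669ms=18/7b +136.778ms=3/7b
7) 957.447ms=3b +239.362ms=3/4b
8) 1196.809ms=15/4b +239.362ms=3/4b
9) 1436.17ms=9/2b +478.723ms=3/2b
Σ=6b of 6 (188bpm 3/8) — PASS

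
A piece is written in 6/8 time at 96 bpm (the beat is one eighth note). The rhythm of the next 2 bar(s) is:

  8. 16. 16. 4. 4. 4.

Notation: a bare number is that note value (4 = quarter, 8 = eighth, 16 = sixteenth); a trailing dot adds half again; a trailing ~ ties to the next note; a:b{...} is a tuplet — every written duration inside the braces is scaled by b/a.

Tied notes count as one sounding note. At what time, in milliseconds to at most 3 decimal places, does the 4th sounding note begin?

note 4 onset = 3b = 1875.0ms

1. 0.0ms @ 0 + 937.5ms (3/2)
2. 937.5ms @ 3/2 + 468.75ms (3/4)
3. 1406.25ms @ 9/4 + 468.75ms (3/4)
4. 1875.0ms @ 3 + 1875.0ms (3)
5. 3750.0ms @ 6 + 1875.0ms (3)
6. 5625.0ms @ 9 + 1875.0ms (3)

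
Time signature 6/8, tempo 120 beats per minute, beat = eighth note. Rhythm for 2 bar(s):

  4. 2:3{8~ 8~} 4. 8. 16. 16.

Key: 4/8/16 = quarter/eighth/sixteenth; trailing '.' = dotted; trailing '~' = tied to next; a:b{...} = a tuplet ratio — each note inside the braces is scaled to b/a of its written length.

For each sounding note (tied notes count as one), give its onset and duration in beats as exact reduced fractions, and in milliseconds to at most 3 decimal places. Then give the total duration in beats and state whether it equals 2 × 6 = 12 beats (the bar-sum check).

1) 0.0ms=0b +1500.0ms=3b
2) 1500.0ms=3b +3000.0ms=6b
3) 4500.0ms=9b +750.0ms=3/2b
4) 5250.0ms=21/2b +375.0ms=3/4b
5) 5625.0ms=45/4b +375.0ms=3/4b
Σ=12b of 12 (120bpm 6/8) — PASS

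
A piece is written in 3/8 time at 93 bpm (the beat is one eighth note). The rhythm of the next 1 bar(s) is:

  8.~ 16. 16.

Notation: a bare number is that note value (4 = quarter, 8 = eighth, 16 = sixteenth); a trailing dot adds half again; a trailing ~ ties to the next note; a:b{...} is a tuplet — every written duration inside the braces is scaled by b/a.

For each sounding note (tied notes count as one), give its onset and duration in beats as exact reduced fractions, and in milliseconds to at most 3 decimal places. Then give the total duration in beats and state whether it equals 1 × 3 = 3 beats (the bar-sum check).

1) 0.0ms=0b +1451.613ms=9/4b
2) 1451.613ms=9/4b +483.871ms=3/4b
Σ=3b of 3 (93bpm 3/8) — PASS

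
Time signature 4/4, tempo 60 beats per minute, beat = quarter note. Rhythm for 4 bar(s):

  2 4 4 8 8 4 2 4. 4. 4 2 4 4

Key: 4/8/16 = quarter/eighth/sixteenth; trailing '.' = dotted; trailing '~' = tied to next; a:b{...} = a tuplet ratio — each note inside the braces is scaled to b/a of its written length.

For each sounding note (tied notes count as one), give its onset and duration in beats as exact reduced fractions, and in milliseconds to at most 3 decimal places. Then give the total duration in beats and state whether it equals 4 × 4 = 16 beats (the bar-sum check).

1) 0.0ms=0b +2000.0ms=2b
2) 2000.0ms=2b +1000.0ms=1b
3) 3000.0ms=3b +1000.0ms=1b
4) 4000.0ms=4b +500.0ms=1/2b
5) 4500.0ms=9/2b +500.0ms=1/2b
6) 5000.0ms=5b +1000.0ms=1b
7) 6000.0ms=6b +2000.0ms=2b
8) 8000.0ms=8b +1500.0ms=3/2b
9) 9500.0ms=19/2b +1500.0ms=3/2b
10) 11000.0ms=11b +1000.0ms=1b
11) 12000.0ms=12b +2000.0ms=2b
12) 14000.0ms=14b +1000.0ms=1b
13) 15000.0ms=15b +1000.0ms=1b
Σ=16b of 16 (60bpm 4/4) — PASS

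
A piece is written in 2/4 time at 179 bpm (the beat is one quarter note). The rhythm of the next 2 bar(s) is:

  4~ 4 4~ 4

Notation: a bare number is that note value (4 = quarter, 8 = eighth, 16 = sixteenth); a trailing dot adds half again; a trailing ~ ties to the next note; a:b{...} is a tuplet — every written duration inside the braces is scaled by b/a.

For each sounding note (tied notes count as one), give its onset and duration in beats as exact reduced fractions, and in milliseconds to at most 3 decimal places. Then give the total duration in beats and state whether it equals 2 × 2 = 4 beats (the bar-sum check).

1) 0.0ms=0b +670.391ms=2b
2) 670.391ms=2b +670.391ms=2b
Σ=4b of 4 (179bpm 2/4) — PASS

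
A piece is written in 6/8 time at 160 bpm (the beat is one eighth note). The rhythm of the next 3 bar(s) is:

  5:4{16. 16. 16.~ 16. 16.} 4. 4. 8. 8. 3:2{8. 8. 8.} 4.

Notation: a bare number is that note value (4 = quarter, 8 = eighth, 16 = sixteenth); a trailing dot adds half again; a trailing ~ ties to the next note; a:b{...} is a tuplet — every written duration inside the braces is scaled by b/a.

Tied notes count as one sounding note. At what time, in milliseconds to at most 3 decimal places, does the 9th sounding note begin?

note 9 onset = 12b = 4500.0ms

1. 0.0ms @ 0 + 225.0ms (3/5)
2. 225.0ms @ 3/5 + 225.0ms (3/5)
3. 450.0ms @ 6/5 + 450.0ms (6/5)
4. 900.0ms @ 12/5 + 225.0ms (3/5)
5. 1125.0ms @ 3 + 1125.0ms (3)
6. 2250.0ms @ 6 + 1125.0ms (3)
7. 3375.0ms @ 9 + 562.5ms (3/2)
8. 3937.5ms @ 21/2 + 562.5ms (3/2)
9. 4500.0ms @ 12 + 375.0ms (1)
10. 4875.0ms @ 13 + 375.0ms (1)
11. 5250.0ms @ 14 + 375.0ms (1)
12. 5625.0ms @ 15 + 1125.0ms (3)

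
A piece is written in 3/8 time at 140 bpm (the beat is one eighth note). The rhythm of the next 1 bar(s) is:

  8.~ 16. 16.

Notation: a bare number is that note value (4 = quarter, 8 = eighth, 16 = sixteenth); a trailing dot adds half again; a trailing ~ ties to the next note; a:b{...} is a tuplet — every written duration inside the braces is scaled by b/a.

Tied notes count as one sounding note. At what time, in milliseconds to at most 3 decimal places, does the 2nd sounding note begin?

note 2 onset = 9/4b = 964.286ms

1. 0.0ms @ 0 + 964.286ms (9/4)
2. 964.286ms @ 9/4 + 321.429ms (3/4)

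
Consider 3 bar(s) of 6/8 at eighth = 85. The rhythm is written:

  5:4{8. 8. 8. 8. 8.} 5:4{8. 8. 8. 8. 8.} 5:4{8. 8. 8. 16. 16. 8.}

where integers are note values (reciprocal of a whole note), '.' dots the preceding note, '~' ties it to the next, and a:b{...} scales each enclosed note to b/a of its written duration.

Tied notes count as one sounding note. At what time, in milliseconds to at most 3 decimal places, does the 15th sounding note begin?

note 15 onset = 81/5b = 11435.294ms

1. 0.0ms @ 0 + 847.059ms (6/5)
2. 847.059ms @ 6/5 + 847.059ms (6/5)
3. 1694.118ms @ 12/5 + 847.059ms (6/5)
4. 2541.176ms @ 18/5 + 847.059ms (6/5)
5. 3388.235ms @ 24/5 + 847.059ms (6/5)
6. 4235.294ms @ 6 + 847.059ms (6/5)
7. 5082.353ms @ 36/5 + 847.059ms (6/5)
8. 5929.412ms @ 42/5 + 847.059ms (6/5)
9. 6776.471ms @ 48/5 + 847.059ms (6/5)
10. 7623.529ms @ 54/5 + 847.059ms (6/5)
11. 8470.588ms @ 12 + 847.059ms (6/5)
12. 9317.647ms @ 66/5 + 847.059ms (6/5)
13. 10164.706ms @ 72/5 + 847.059ms (6/5)
14. 11011.765ms @ 78/5 + 423.529ms (3/5)
15. 11435.294ms @ 81/5 + 423.529ms (3/5)
16. 11858.824ms @ 84/5 + 847.059ms (6/5)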